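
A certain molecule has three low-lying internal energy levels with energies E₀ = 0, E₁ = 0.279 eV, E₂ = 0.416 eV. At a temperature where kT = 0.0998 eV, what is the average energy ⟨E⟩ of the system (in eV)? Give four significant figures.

0.02181 eV

Eᵢ/kT = 0, 2.79559, 4.16834.
Z = Σ e^(−Eᵢ/kT) = e^(−0) + e^(−2.79559) + e^(−4.16834) = 1.00000 + 0.0610788 + 0.0154779 = 1.07656.
⟨E⟩ = Σ Eᵢ e^(−Eᵢ/kT) / Z = (0·1.00000 + 0.279·0.0610788 + 0.416·0.0154779) / 1.07656 = 0.02181 eV.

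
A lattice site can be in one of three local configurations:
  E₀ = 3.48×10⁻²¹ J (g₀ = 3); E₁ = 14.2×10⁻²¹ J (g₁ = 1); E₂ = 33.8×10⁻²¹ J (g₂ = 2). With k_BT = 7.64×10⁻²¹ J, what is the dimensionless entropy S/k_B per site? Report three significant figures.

1.34

Eᵢ/kT = 0.45550, 1.8586, 4.4241.
Z = Σ gᵢe^(−Eᵢ/kT) = 3·e^(−0.45550) + 1·e^(−1.8586) + 2·e^(−4.4241) = 1.9024 + 0.15589 + 0.023970 = 2.0823.
⟨E⟩ = Σ EᵢPᵢ = 4.6315 ×10⁻²¹ J.
S/k_B = ln Z + ⟨E⟩/kT = ln(2.0823) + 4.6315/7.64 = 0.73347 + 0.60622 = 1.34.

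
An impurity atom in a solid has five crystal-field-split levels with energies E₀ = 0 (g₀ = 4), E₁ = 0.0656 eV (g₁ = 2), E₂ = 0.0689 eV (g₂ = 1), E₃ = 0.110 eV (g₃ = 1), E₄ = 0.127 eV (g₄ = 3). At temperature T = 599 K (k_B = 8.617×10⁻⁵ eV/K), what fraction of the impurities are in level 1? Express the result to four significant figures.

0.1079

k_BT = 8.617×10⁻⁵ × 599 K = 0.0516158 eV.
Eᵢ/kT = 0, 1.27093, 1.33486, 2.13113, 2.46049.
Z = Σ gᵢe^(−Eᵢ/kT) = 4·e^(−0) + 2·e^(−1.27093) + 1·e^(−1.33486) + 1·e^(−2.13113) + 3·e^(−2.46049) = 4.00000 + 0.561141 + 0.263195 + 0.118703 + 0.256179 = 5.19922.
P₁ = g₁ e^(−E₁/kT) / Z = 0.561141/5.19922 = 0.1079.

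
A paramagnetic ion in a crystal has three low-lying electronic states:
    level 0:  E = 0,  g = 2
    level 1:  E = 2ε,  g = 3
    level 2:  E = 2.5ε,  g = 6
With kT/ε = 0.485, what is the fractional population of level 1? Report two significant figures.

Eᵢ/kT = 0, 4.124, 5.155.
Z = Σ gᵢe^(−Eᵢ/kT) = 2·e^(−0) + 3·e^(−4.124) + 6·e^(−5.155) = 2.000 + 0.04854 + 0.03462 = 2.083.
P₁ = g₁ e^(−E₁/kT) / Z = 0.04854/2.083 = 0.023.

0.023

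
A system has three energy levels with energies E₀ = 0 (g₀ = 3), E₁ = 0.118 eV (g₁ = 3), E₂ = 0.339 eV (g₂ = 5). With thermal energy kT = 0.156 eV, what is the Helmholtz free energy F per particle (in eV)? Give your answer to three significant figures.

-0.250 eV

Eᵢ/kT = 0, 0.75641, 2.1731.
Z = Σ gᵢe^(−Eᵢ/kT) = 3·e^(−0) + 3·e^(−0.75641) + 5·e^(−2.1731) = 3.0000 + 1.4080 + 0.56912 = 4.9771.
F = −kT ln Z = −0.156 × ln(4.9771) = −0.156 × 1.6048 = -0.250 eV.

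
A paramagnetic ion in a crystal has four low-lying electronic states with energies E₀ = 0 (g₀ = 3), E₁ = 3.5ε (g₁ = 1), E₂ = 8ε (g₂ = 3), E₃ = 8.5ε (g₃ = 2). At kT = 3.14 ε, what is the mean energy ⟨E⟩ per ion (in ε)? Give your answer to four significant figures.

Eᵢ/kT = 0, 1.11465, 2.54777, 2.70701.
Z = Σ gᵢe^(−Eᵢ/kT) = 3·e^(−0) + 1·e^(−1.11465) + 3·e^(−2.54777) + 2·e^(−2.70701) = 3.00000 + 0.328030 + 0.234768 + 0.133472 = 3.69627.
⟨E⟩ = Σ Eᵢ gᵢe^(−Eᵢ/kT) / Z = (0·3.00000 + 3.5·0.328030 + 8·0.234768 + 8.5·0.133472) / 3.69627 = 1.126 ε.

1.126 ε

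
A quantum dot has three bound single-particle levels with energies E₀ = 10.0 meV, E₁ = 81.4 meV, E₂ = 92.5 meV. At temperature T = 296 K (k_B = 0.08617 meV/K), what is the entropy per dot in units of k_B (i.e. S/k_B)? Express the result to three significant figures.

0.366

k_BT = 0.08617 × 296 K = 25.506 meV.
Eᵢ/kT = 0.39206, 3.1914, 3.6266.
Z = Σ e^(−Eᵢ/kT) = e^(−0.39206) + e^(−3.1914) + e^(−3.6266) = 0.67566 + 0.041114 + 0.026606 = 0.74338.
⟨E⟩ = Σ EᵢPᵢ = 16.902 meV.
S/k_B = ln Z + ⟨E⟩/kT = ln(0.74338) + 16.902/25.506 = -0.29655 + 0.66267 = 0.366.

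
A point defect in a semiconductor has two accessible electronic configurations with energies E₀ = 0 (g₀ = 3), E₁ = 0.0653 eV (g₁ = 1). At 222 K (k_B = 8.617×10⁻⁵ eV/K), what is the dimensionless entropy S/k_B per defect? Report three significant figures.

k_BT = 8.617×10⁻⁵ × 222 K = 0.019130 eV.
Eᵢ/kT = 0, 3.4135.
Z = Σ gᵢe^(−Eᵢ/kT) = 3·e^(−0) + 1·e^(−3.4135) = 3.0000 + 0.032926 = 3.0329.
⟨E⟩ = Σ EᵢPᵢ = 0.00070891 eV.
S/k_B = ln Z + ⟨E⟩/kT = ln(3.0329) + 0.00070891/0.019130 = 1.1095 + 0.037058 = 1.15.

1.15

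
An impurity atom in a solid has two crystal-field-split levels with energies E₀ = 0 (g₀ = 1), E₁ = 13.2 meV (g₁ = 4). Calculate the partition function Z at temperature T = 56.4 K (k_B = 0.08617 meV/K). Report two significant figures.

Z = 1.3

k_BT = 0.08617 × 56.4 K = 4.860 meV.
Eᵢ/kT = 0, 2.716.
Z = Σ gᵢe^(−Eᵢ/kT) = 1·e^(−0) + 4·e^(−2.716) = 1.000 + 0.2646 = 1.265.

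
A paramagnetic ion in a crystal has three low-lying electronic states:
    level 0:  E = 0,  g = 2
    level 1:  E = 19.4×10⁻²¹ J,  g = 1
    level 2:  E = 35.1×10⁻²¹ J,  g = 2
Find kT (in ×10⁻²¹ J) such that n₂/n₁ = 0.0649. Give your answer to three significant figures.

4.58 ×10⁻²¹ J

n₂/n₁ = (g₂/g₁) exp[−(E₂−E₁)/kT] = 0.0649.
⇒ (E₂−E₁)/kT = ln((2/1)/0.0649) = ln(30.817) = 3.4281.
kT = 15.7 ×10⁻²¹ J / 3.4281 = 4.58 ×10⁻²¹ J.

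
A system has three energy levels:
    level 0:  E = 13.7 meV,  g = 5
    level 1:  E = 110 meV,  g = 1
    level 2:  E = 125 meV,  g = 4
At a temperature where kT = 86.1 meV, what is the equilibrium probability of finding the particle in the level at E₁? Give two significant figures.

0.051

Eᵢ/kT = 0.1591, 1.278, 1.452.
Z = Σ gᵢe^(−Eᵢ/kT) = 5·e^(−0.1591) + 1·e^(−1.278) + 4·e^(−1.452) = 4.265 + 0.2786 + 0.9364 = 5.480.
P₁ = g₁ e^(−E₁/kT) / Z = 0.2786/5.480 = 0.051.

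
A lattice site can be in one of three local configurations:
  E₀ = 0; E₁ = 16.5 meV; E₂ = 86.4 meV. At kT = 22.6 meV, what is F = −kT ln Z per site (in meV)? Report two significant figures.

-9.2 meV

Eᵢ/kT = 0, 0.7301, 3.823.
Z = Σ e^(−Eᵢ/kT) = e^(−0) + e^(−0.7301) + e^(−3.823) = 1.000 + 0.4819 + 0.02186 = 1.504.
F = −kT ln Z = −22.6 × ln(1.504) = −22.6 × 0.4081 = -9.2 meV.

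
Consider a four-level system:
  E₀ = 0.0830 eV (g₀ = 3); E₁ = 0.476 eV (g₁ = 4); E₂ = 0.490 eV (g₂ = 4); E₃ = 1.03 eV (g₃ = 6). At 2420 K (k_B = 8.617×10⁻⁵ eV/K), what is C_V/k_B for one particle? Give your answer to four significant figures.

0.9704

k_BT = 8.617×10⁻⁵ × 2420 K = 0.208531 eV.
Eᵢ/kT = 0.398022, 2.28263, 2.34977, 4.93931.
Z = Σ gᵢe^(−Eᵢ/kT) = 3·e^(−0.398022) + 4·e^(−2.28263) + 4·e^(−2.34977) + 6·e^(−4.93931) = 2.01494 + 0.408062 + 0.381564 + 0.0429572 = 2.84752.
⟨E⟩ = 0.208142 eV, ⟨E²⟩ = 0.0855217 eV².
C_V/k_B = (⟨E²⟩ − ⟨E⟩²)/(kT)² = (0.0855217 − 0.0433231)/0.0434852 = 0.9704.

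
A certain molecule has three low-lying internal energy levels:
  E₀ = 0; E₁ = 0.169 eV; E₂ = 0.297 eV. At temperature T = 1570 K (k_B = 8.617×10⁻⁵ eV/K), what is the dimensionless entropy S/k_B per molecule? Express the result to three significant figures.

k_BT = 8.617×10⁻⁵ × 1570 K = 0.13529 eV.
Eᵢ/kT = 0, 1.2492, 2.1953.
Z = Σ e^(−Eᵢ/kT) = e^(−0) + e^(−1.2492) + e^(−2.1953) = 1.0000 + 0.28673 + 0.11133 = 1.3981.
⟨E⟩ = Σ EᵢPᵢ = 0.058309 eV.
S/k_B = ln Z + ⟨E⟩/kT = ln(1.3981) + 0.058309/0.13529 = 0.33511 + 0.43099 = 0.766.

0.766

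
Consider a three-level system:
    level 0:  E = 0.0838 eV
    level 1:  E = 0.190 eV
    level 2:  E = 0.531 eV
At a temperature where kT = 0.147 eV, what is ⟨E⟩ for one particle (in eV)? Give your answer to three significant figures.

Eᵢ/kT = 0.57007, 1.2925, 3.6122.
Z = Σ e^(−Eᵢ/kT) = e^(−0.57007) + e^(−1.2925) + e^(−3.6122) = 0.56549 + 0.27458 + 0.026992 = 0.86706.
⟨E⟩ = Σ Eᵢ e^(−Eᵢ/kT) / Z = (0.0838·0.56549 + 0.190·0.27458 + 0.531·0.026992) / 0.86706 = 0.131 eV.

0.131 eV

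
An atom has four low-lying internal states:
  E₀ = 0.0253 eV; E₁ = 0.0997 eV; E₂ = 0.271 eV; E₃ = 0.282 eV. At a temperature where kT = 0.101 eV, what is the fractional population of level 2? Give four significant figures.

Eᵢ/kT = 0.250495, 0.987129, 2.68317, 2.79208.
Z = Σ e^(−Eᵢ/kT) = e^(−0.250495) + e^(−0.987129) + e^(−2.68317) + e^(−2.79208) = 0.778415 + 0.372645 + 0.0683462 + 0.0612936 = 1.28070.
P₂ = e^(−E₂/kT) / Z = 0.0683462/1.28070 = 0.05337.

0.05337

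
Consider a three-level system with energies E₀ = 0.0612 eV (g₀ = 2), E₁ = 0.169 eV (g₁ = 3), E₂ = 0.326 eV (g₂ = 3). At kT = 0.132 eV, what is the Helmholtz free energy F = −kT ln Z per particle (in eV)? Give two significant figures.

Eᵢ/kT = 0.4636, 1.280, 2.470.
Z = Σ gᵢe^(−Eᵢ/kT) = 2·e^(−0.4636) + 3·e^(−1.280) + 3·e^(−2.470) = 1.258 + 0.8341 + 0.2538 = 2.346.
F = −kT ln Z = −0.132 × ln(2.346) = −0.132 × 0.8527 = -0.11 eV.

-0.11 eV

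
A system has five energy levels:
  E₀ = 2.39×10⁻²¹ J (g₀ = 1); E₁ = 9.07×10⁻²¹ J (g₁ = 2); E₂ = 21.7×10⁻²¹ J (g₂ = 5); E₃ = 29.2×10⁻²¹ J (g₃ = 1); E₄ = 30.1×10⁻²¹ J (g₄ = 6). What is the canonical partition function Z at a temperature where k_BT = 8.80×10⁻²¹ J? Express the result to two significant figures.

Z = 2.1

Eᵢ/kT = 0.2716, 1.031, 2.466, 3.318, 3.420.
Z = Σ gᵢe^(−Eᵢ/kT) = 1·e^(−0.2716) + 2·e^(−1.031) + 5·e^(−2.466) + 1·e^(−3.318) + 6·e^(−3.420) = 0.7622 + 0.7133 + 0.4246 + 0.03623 + 0.1963 = 2.133.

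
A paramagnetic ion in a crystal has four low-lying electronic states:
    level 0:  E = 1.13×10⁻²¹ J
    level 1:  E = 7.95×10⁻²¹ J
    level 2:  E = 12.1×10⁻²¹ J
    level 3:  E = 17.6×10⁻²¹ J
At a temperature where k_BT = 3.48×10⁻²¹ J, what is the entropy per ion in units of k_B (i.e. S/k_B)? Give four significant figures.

0.5555

Eᵢ/kT = 0.324713, 2.28448, 3.47701, 5.05747.
Z = Σ e^(−Eᵢ/kT) = e^(−0.324713) + e^(−2.28448) + e^(−3.47701) + e^(−5.05747) = 0.722735 + 0.101827 + 0.0308997 + 0.00636163 = 0.861823.
⟨E⟩ = Σ EᵢPᵢ = 2.45070 ×10⁻²¹ J.
S/k_B = ln Z + ⟨E⟩/kT = ln(0.861823) + 2.45070/3.48 = -0.148705 + 0.704224 = 0.5555.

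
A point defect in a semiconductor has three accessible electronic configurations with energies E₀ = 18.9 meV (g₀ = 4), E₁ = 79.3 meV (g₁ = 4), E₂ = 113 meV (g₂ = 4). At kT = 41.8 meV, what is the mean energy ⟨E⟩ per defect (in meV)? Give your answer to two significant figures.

37 meV

Eᵢ/kT = 0.4522, 1.897, 2.703.
Z = Σ gᵢe^(−Eᵢ/kT) = 4·e^(−0.4522) + 4·e^(−1.897) + 4·e^(−2.703) = 2.545 + 0.6001 + 0.2680 = 3.413.
⟨E⟩ = Σ Eᵢ gᵢe^(−Eᵢ/kT) / Z = (18.9·2.545 + 79.3·0.6001 + 113·0.2680) / 3.413 = 37 meV.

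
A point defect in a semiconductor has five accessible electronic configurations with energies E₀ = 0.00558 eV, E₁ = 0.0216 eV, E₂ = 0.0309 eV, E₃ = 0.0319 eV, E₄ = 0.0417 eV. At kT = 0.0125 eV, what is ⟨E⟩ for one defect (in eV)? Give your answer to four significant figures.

0.01377 eV

Eᵢ/kT = 0.446400, 1.72800, 2.47200, 2.55200, 3.33600.
Z = Σ e^(−Eᵢ/kT) = e^(−0.446400) + e^(−1.72800) + e^(−2.47200) + e^(−2.55200) + e^(−3.33600) = 0.639928 + 0.177639 + 0.0844159 + 0.0779257 + 0.0355790 = 1.01549.
⟨E⟩ = Σ Eᵢ e^(−Eᵢ/kT) / Z = (0.00558·0.639928 + 0.0216·0.177639 + 0.0309·0.0844159 + 0.0319·0.0779257 + 0.0417·0.0355790) / 1.01549 = 0.01377 eV.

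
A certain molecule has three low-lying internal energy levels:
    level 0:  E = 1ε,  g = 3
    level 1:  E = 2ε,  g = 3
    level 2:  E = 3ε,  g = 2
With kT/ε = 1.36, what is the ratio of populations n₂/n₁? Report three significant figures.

0.320

n₂/n₁ = (g₂/g₁) exp[−(E₂−E₁)/kT] = (2/3) × exp(−(1ε)/(1.36ε)) = (2/3) × exp(-0.73529) = 0.320.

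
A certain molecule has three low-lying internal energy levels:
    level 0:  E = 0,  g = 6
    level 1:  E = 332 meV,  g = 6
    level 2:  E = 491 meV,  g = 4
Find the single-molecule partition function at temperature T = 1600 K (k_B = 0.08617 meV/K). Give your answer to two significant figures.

Z = 6.7

k_BT = 0.08617 × 1600 K = 137.9 meV.
Eᵢ/kT = 0, 2.408, 3.561.
Z = Σ gᵢe^(−Eᵢ/kT) = 6·e^(−0) + 6·e^(−2.408) + 4·e^(−3.561) = 6.000 + 0.5400 + 0.1136 = 6.654.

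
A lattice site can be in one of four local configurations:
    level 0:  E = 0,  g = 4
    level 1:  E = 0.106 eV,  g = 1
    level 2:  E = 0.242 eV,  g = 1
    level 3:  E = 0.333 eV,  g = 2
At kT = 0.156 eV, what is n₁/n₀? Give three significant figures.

n₁/n₀ = (g₁/g₀) exp[−(E₁−E₀)/kT] = (1/4) × exp(−(0.106 eV)/(0.156 eV)) = (1/4) × exp(-0.67949) = 0.127.

0.127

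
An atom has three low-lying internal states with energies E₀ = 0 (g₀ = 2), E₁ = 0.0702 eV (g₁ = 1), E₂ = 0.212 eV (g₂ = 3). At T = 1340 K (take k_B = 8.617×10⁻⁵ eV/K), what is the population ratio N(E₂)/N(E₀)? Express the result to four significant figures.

0.2392

k_BT = 8.617×10⁻⁵ × 1340 K = 0.115468 eV.
n₂/n₀ = (g₂/g₀) exp[−(E₂−E₀)/kT] = (3/2) × exp(−(0.212 eV)/(0.115468 eV)) = (3/2) × exp(-1.83601) = 0.2392.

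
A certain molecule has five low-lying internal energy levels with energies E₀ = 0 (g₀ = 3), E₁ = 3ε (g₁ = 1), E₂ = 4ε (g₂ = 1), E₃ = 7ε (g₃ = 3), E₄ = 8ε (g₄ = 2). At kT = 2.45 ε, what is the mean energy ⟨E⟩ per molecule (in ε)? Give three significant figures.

0.931 ε

Eᵢ/kT = 0, 1.2245, 1.6327, 2.8571, 3.2653.
Z = Σ gᵢe^(−Eᵢ/kT) = 3·e^(−0) + 1·e^(−1.2245) + 1·e^(−1.6327) + 3·e^(−2.8571) + 2·e^(−3.2653) = 3.0000 + 0.29390 + 0.19540 + 0.17231 + 0.076371 = 3.7380.
⟨E⟩ = Σ Eᵢ gᵢe^(−Eᵢ/kT) / Z = (0·3.0000 + 3·0.29390 + 4·0.19540 + 7·0.17231 + 8·0.076371) / 3.7380 = 0.931 ε.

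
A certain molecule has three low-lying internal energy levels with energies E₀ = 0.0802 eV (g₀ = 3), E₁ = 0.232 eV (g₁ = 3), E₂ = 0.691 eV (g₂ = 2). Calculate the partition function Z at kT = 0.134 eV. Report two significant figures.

Eᵢ/kT = 0.5985, 1.731, 5.157.
Z = Σ gᵢe^(−Eᵢ/kT) = 3·e^(−0.5985) + 3·e^(−1.731) + 2·e^(−5.157) = 1.649 + 0.5313 + 0.01152 = 2.192.

Z = 2.2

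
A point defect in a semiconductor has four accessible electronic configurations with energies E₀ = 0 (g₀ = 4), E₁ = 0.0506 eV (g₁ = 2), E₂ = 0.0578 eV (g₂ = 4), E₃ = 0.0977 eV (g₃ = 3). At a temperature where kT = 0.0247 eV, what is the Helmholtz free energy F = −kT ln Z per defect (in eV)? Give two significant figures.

-0.038 eV

Eᵢ/kT = 0, 2.049, 2.340, 3.955.
Z = Σ gᵢe^(−Eᵢ/kT) = 4·e^(−0) + 2·e^(−2.049) + 4·e^(−2.340) + 3·e^(−3.955) = 4.000 + 0.2577 + 0.3853 + 0.05748 = 4.700.
F = −kT ln Z = −0.0247 × ln(4.700) = −0.0247 × 1.548 = -0.038 eV.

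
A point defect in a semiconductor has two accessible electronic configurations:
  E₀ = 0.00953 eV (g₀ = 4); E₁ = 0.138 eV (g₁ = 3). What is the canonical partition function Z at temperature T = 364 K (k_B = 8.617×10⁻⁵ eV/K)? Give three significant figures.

k_BT = 8.617×10⁻⁵ × 364 K = 0.031366 eV.
Eᵢ/kT = 0.30383, 4.3997.
Z = Σ gᵢe^(−Eᵢ/kT) = 4·e^(−0.30383) + 3·e^(−4.3997) = 2.9519 + 0.036843 = 2.9887.

Z = 2.99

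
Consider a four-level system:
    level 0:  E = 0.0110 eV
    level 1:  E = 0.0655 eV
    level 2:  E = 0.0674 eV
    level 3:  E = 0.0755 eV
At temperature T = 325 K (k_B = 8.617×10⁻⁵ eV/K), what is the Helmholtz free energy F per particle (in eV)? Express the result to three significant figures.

k_BT = 8.617×10⁻⁵ × 325 K = 0.028005 eV.
Eᵢ/kT = 0.39279, 2.3389, 2.4067, 2.6959.
Z = Σ e^(−Eᵢ/kT) = e^(−0.39279) + e^(−2.3389) + e^(−2.4067) + e^(−2.6959) = 0.67517 + 0.096434 + 0.090112 + 0.067482 = 0.92920.
F = −kT ln Z = −0.028005 × ln(0.92920) = −0.028005 × -0.073431 = 0.00206 eV.

0.00206 eV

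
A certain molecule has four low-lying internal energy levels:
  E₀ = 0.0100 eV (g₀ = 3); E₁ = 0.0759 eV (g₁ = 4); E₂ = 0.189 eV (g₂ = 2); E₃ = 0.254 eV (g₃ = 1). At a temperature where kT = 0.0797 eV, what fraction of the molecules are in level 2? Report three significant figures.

0.0423

Eᵢ/kT = 0.12547, 0.95232, 2.3714, 3.1870.
Z = Σ gᵢe^(−Eᵢ/kT) = 3·e^(−0.12547) + 4·e^(−0.95232) + 2·e^(−2.3714) + 1·e^(−3.1870) = 2.6462 + 1.5434 + 0.18670 + 0.041296 = 4.4176.
P₂ = g₂ e^(−E₂/kT) / Z = 0.18670/4.4176 = 0.0423.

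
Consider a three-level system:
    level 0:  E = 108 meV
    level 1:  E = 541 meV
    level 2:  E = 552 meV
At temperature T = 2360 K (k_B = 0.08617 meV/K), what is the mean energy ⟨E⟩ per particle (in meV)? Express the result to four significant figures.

190.4 meV

k_BT = 0.08617 × 2360 K = 203.361 meV.
Eᵢ/kT = 0.531075, 2.66029, 2.71438.
Z = Σ e^(−Eᵢ/kT) = e^(−0.531075) + e^(−2.66029) + e^(−2.71438) = 0.587973 + 0.0699279 + 0.0662460 = 0.724147.
⟨E⟩ = Σ Eᵢ e^(−Eᵢ/kT) / Z = (108·0.587973 + 541·0.0699279 + 552·0.0662460) / 0.724147 = 190.4 meV.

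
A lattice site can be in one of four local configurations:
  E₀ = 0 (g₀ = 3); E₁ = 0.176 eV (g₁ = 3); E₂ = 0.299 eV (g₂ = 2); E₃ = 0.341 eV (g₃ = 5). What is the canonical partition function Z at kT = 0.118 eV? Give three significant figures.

Z = 4.11

Eᵢ/kT = 0, 1.4915, 2.5339, 2.8898.
Z = Σ gᵢe^(−Eᵢ/kT) = 3·e^(−0) + 3·e^(−1.4915) + 2·e^(−2.5339) + 5·e^(−2.8898) = 3.0000 + 0.67510 + 0.15870 + 0.27794 = 4.1117.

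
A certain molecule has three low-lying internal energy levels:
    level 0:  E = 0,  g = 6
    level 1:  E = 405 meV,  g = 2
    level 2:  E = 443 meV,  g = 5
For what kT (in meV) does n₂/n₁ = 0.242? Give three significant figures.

n₂/n₁ = (g₂/g₁) exp[−(E₂−E₁)/kT] = 0.242.
⇒ (E₂−E₁)/kT = ln((5/2)/0.242) = ln(10.331) = 2.3351.
kT = 38 meV / 2.3351 = 16.3 meV.

16.3 meV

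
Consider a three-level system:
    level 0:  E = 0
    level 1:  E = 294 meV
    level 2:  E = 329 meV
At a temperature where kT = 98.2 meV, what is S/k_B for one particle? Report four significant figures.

0.3282

Eᵢ/kT = 0, 2.99389, 3.35031.
Z = Σ e^(−Eᵢ/kT) = e^(−0) + e^(−2.99389) + e^(−3.35031) = 1.00000 + 0.0500922 + 0.0350735 = 1.08517.
⟨E⟩ = Σ EᵢPᵢ = 24.2048 meV.
S/k_B = ln Z + ⟨E⟩/kT = ln(1.08517) + 24.2048/98.2 = 0.0817367 + 0.246485 = 0.3282.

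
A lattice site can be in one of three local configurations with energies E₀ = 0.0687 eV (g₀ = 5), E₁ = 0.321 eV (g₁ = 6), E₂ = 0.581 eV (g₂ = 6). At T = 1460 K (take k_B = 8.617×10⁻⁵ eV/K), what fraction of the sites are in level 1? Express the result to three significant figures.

k_BT = 8.617×10⁻⁵ × 1460 K = 0.12581 eV.
Eᵢ/kT = 0.54606, 2.5515, 4.6181.
Z = Σ gᵢe^(−Eᵢ/kT) = 5·e^(−0.54606) + 6·e^(−2.5515) + 6·e^(−4.6181) = 2.8961 + 0.46779 + 0.059229 = 3.4231.
P₁ = g₁ e^(−E₁/kT) / Z = 0.46779/3.4231 = 0.137.

0.137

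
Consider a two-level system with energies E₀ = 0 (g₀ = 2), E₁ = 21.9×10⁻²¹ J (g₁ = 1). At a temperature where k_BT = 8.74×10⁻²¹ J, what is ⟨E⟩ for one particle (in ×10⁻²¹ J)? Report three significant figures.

0.859 ×10⁻²¹ J

Eᵢ/kT = 0, 2.5057.
Z = Σ gᵢe^(−Eᵢ/kT) = 2·e^(−0) + 1·e^(−2.5057) = 2.0000 + 0.081618 = 2.0816.
⟨E⟩ = Σ Eᵢ gᵢe^(−Eᵢ/kT) / Z = (0·2.0000 + 21.9·0.081618) / 2.0816 = 0.859 ×10⁻²¹ J.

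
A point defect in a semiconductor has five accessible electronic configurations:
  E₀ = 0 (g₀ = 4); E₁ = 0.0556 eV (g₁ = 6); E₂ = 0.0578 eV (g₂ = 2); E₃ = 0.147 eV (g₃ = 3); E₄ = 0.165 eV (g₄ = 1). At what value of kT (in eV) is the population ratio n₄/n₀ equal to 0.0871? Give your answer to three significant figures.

0.156 eV

n₄/n₀ = (g₄/g₀) exp[−(E₄−E₀)/kT] = 0.0871.
⇒ (E₄−E₀)/kT = ln((1/4)/0.0871) = ln(2.8703) = 1.0544.
kT = 0.165 eV / 1.0544 = 0.156 eV.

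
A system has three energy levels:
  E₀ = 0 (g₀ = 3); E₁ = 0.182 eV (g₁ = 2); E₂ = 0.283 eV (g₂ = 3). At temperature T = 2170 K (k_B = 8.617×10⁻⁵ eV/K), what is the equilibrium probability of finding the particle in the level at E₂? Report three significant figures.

k_BT = 8.617×10⁻⁵ × 2170 K = 0.18699 eV.
Eᵢ/kT = 0, 0.97331, 1.5134.
Z = Σ gᵢe^(−Eᵢ/kT) = 3·e^(−0) + 2·e^(−0.97331) + 3·e^(−1.5134) = 3.0000 + 0.75566 + 0.66048 = 4.4161.
P₂ = g₂ e^(−E₂/kT) / Z = 0.66048/4.4161 = 0.150.

0.150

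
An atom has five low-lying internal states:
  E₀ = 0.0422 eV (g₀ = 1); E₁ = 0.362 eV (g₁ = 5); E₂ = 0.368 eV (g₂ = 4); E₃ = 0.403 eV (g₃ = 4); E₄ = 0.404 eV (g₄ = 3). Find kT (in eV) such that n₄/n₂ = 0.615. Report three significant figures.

n₄/n₂ = (g₄/g₂) exp[−(E₄−E₂)/kT] = 0.615.
⇒ (E₄−E₂)/kT = ln((3/4)/0.615) = ln(1.2195) = 0.19844.
kT = 0.036 eV / 0.19844 = 0.181 eV.

0.181 eV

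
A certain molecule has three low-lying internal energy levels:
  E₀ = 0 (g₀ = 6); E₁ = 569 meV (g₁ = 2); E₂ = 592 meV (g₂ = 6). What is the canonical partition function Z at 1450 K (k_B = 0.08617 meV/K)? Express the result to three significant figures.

Z = 6.07

k_BT = 0.08617 × 1450 K = 124.95 meV.
Eᵢ/kT = 0, 4.5538, 4.7379.
Z = Σ gᵢe^(−Eᵢ/kT) = 6·e^(−0) + 2·e^(−4.5538) + 6·e^(−4.7379) = 6.0000 + 0.021054 + 0.052542 = 6.0736.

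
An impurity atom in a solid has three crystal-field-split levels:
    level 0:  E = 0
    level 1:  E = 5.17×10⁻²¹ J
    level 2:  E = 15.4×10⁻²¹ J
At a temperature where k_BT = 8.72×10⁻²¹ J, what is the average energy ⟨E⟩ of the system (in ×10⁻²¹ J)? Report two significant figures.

Eᵢ/kT = 0, 0.5929, 1.766.
Z = Σ e^(−Eᵢ/kT) = e^(−0) + e^(−0.5929) + e^(−1.766) = 1.000 + 0.5527 + 0.1710 = 1.724.
⟨E⟩ = Σ Eᵢ e^(−Eᵢ/kT) / Z = (0·1.000 + 5.17·0.5527 + 15.4·0.1710) / 1.724 = 3.2 ×10⁻²¹ J.

3.2 ×10⁻²¹ J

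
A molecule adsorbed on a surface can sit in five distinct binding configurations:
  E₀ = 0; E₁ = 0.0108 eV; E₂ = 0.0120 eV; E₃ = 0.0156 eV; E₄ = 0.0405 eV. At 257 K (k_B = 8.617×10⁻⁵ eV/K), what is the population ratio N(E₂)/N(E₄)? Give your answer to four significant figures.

3.622

k_BT = 8.617×10⁻⁵ × 257 K = 0.0221457 eV.
n₂/n₄ = exp[−(E₂−E₄)/kT] = exp(−(-0.0285 eV)/(0.0221457 eV)) = exp(1.28693) = 3.622.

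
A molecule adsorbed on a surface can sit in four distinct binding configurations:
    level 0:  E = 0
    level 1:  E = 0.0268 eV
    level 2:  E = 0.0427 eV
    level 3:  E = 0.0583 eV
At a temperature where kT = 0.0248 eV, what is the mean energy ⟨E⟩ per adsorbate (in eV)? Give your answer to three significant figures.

0.0138 eV

Eᵢ/kT = 0, 1.0806, 1.7218, 2.3508.
Z = Σ e^(−Eᵢ/kT) = e^(−0) + e^(−1.0806) + e^(−1.7218) + e^(−2.3508) = 1.0000 + 0.33939 + 0.17874 + 0.095293 = 1.6134.
⟨E⟩ = Σ Eᵢ e^(−Eᵢ/kT) / Z = (0·1.0000 + 0.0268·0.33939 + 0.0427·0.17874 + 0.0583·0.095293) / 1.6134 = 0.0138 eV.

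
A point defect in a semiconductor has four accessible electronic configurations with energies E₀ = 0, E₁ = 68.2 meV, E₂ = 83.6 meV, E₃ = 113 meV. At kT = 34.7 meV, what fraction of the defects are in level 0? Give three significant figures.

0.788

Eᵢ/kT = 0, 1.9654, 2.4092, 3.2565.
Z = Σ e^(−Eᵢ/kT) = e^(−0) + e^(−1.9654) + e^(−2.4092) + e^(−3.2565) = 1.0000 + 0.14010 + 0.089887 + 0.038523 = 1.2685.
P₀ = e^(−E₀/kT) / Z = 1.0000/1.2685 = 0.788.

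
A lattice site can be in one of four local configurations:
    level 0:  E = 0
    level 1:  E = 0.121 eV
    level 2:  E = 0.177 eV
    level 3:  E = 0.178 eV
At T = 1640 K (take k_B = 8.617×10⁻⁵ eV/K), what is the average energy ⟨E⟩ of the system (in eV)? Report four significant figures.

0.07646 eV

k_BT = 8.617×10⁻⁵ × 1640 K = 0.141319 eV.
Eᵢ/kT = 0, 0.856219, 1.25249, 1.25956.
Z = Σ e^(−Eᵢ/kT) = e^(−0) + e^(−0.856219) + e^(−1.25249) + e^(−1.25956) = 1.00000 + 0.424765 + 0.285792 + 0.283779 = 1.99434.
⟨E⟩ = Σ Eᵢ e^(−Eᵢ/kT) / Z = (0·1.00000 + 0.121·0.424765 + 0.177·0.285792 + 0.178·0.283779) / 1.99434 = 0.07646 eV.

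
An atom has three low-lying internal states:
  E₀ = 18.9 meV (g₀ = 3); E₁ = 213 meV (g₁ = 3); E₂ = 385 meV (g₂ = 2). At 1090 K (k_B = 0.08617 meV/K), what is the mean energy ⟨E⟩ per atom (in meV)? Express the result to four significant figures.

44.80 meV

k_BT = 0.08617 × 1090 K = 93.9253 meV.
Eᵢ/kT = 0.201224, 2.26776, 4.09900.
Z = Σ gᵢe^(−Eᵢ/kT) = 3·e^(−0.201224) + 3·e^(−2.26776) + 2·e^(−4.09900) = 2.45319 + 0.310632 + 0.0331785 = 2.79700.
⟨E⟩ = Σ Eᵢ gᵢe^(−Eᵢ/kT) / Z = (18.9·2.45319 + 213·0.310632 + 385·0.0331785) / 2.79700 = 44.80 meV.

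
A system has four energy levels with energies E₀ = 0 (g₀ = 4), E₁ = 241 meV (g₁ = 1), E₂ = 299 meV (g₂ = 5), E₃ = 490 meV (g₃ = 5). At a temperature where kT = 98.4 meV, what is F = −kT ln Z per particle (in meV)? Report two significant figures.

-140 meV

Eᵢ/kT = 0, 2.449, 3.039, 4.980.
Z = Σ gᵢe^(−Eᵢ/kT) = 4·e^(−0) + 1·e^(−2.449) + 5·e^(−3.039) + 5·e^(−4.980) = 4.000 + 0.08638 + 0.2394 + 0.03437 = 4.360.
F = −kT ln Z = −98.4 × ln(4.360) = −98.4 × 1.472 = -140 meV.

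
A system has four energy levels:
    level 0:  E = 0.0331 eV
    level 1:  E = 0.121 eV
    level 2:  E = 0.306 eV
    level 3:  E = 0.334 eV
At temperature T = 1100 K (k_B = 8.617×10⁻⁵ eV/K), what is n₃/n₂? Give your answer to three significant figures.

k_BT = 8.617×10⁻⁵ × 1100 K = 0.094787 eV.
n₃/n₂ = exp[−(E₃−E₂)/kT] = exp(−(0.028 eV)/(0.094787 eV)) = exp(-0.29540) = 0.744.

0.744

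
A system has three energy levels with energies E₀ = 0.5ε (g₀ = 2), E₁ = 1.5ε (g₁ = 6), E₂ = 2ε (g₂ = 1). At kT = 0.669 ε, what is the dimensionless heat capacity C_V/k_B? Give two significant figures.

Eᵢ/kT = 0.7474, 2.242, 2.990.
Z = Σ gᵢe^(−Eᵢ/kT) = 2·e^(−0.7474) + 6·e^(−2.242) + 1·e^(−2.990) = 0.9472 + 0.6375 + 0.05029 = 1.635.
⟨E⟩ = 0.9360 ε, ⟨E²⟩ = 1.145 ε².
C_V/k_B = (⟨E²⟩ − ⟨E⟩²)/(kT)² = (1.145 − 0.8761)/0.4476 = 0.60.

0.60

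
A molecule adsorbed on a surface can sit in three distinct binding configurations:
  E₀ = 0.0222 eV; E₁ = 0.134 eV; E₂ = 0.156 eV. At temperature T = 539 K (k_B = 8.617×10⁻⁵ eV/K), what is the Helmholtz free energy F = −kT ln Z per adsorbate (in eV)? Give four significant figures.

k_BT = 8.617×10⁻⁵ × 539 K = 0.0464456 eV.
Eᵢ/kT = 0.477979, 2.88510, 3.35877.
Z = Σ e^(−Eᵢ/kT) = e^(−0.477979) + e^(−2.88510) + e^(−3.35877) = 0.620035 + 0.0558492 + 0.0347780 = 0.710662.
F = −kT ln Z = −0.0464456 × ln(0.710662) = −0.0464456 × -0.341558 = 0.01586 eV.

0.01586 eV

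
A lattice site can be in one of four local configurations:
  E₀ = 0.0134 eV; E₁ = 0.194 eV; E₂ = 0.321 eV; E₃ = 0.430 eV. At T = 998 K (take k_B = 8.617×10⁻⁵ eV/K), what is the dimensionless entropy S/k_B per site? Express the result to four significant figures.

k_BT = 8.617×10⁻⁵ × 998 K = 0.0859977 eV.
Eᵢ/kT = 0.155818, 2.25587, 3.73266, 5.00013.
Z = Σ e^(−Eᵢ/kT) = e^(−0.155818) + e^(−2.25587) + e^(−3.73266) + e^(−5.00013) = 0.855715 + 0.104782 + 0.0239291 + 0.00673707 = 0.991163.
⟨E⟩ = Σ EᵢPᵢ = 0.0427503 eV.
S/k_B = ln Z + ⟨E⟩/kT = ln(0.991163) + 0.0427503/0.0859977 = -0.00887628 + 0.497110 = 0.4882.

0.4882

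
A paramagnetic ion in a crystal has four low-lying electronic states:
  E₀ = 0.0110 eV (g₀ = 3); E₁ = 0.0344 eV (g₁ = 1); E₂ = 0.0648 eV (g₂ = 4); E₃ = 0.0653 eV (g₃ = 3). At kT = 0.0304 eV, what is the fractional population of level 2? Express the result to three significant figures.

Eᵢ/kT = 0.36184, 1.1316, 2.1316, 2.1480.
Z = Σ gᵢe^(−Eᵢ/kT) = 3·e^(−0.36184) + 1·e^(−1.1316) + 4·e^(−2.1316) + 3·e^(−2.1480) = 2.0892 + 0.32252 + 0.47459 + 0.35015 = 3.2365.
P₂ = g₂ e^(−E₂/kT) / Z = 0.47459/3.2365 = 0.147.

0.147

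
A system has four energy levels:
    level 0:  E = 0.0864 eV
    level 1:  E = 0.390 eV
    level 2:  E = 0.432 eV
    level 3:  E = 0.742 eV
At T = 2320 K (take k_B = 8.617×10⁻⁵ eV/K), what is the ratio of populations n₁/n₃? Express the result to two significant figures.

5.8

k_BT = 8.617×10⁻⁵ × 2320 K = 0.1999 eV.
n₁/n₃ = exp[−(E₁−E₃)/kT] = exp(−(-0.352 eV)/(0.1999 eV)) = exp(1.761) = 5.8.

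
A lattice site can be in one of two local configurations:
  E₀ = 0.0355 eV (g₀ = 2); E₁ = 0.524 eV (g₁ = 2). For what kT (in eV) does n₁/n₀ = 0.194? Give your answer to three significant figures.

n₁/n₀ = (g₁/g₀) exp[−(E₁−E₀)/kT] = 0.194.
⇒ (E₁−E₀)/kT = ln((2/2)/0.194) = ln(5.1546) = 1.6399.
kT = 0.4885 eV / 1.6399 = 0.298 eV.

0.298 eV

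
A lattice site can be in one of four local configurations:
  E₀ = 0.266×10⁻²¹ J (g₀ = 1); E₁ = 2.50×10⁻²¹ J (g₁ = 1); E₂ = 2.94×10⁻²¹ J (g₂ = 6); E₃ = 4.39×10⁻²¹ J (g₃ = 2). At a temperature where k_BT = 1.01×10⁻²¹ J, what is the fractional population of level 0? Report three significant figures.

Eᵢ/kT = 0.26337, 2.4752, 2.9109, 4.3465.
Z = Σ gᵢe^(−Eᵢ/kT) = 1·e^(−0.26337) + 1·e^(−2.4752) + 6·e^(−2.9109) + 2·e^(−4.3465) = 0.76846 + 0.084146 + 0.32656 + 0.025904 = 1.2051.
P₀ = g₀ e^(−E₀/kT) / Z = 0.76846/1.2051 = 0.638.

0.638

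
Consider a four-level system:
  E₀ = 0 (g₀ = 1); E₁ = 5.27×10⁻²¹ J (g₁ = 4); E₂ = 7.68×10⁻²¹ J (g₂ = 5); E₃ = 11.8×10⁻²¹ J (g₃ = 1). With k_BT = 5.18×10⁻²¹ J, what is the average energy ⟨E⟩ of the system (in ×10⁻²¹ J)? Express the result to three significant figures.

4.76 ×10⁻²¹ J

Eᵢ/kT = 0, 1.0174, 1.4826, 2.2780.
Z = Σ gᵢe^(−Eᵢ/kT) = 1·e^(−0) + 4·e^(−1.0174) + 5·e^(−1.4826) + 1·e^(−2.2780) = 1.0000 + 1.4461 + 1.1352 + 0.10249 = 3.6838.
⟨E⟩ = Σ Eᵢ gᵢe^(−Eᵢ/kT) / Z = (0·1.0000 + 5.27·1.4461 + 7.68·1.1352 + 11.8·0.10249) / 3.6838 = 4.76 ×10⁻²¹ J.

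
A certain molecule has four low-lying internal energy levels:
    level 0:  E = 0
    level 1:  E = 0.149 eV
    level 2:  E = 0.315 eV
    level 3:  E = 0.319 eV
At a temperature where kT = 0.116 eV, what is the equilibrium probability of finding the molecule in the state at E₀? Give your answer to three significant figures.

0.711

Eᵢ/kT = 0, 1.2845, 2.7155, 2.7500.
Z = Σ e^(−Eᵢ/kT) = e^(−0) + e^(−1.2845) + e^(−2.7155) + e^(−2.7500) = 1.0000 + 0.27679 + 0.066172 + 0.063928 = 1.4069.
P₀ = e^(−E₀/kT) / Z = 1.0000/1.4069 = 0.711.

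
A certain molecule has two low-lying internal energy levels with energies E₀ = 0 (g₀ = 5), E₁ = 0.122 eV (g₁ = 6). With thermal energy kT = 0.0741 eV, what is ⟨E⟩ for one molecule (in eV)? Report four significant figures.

0.02292 eV

Eᵢ/kT = 0, 1.64642.
Z = Σ gᵢe^(−Eᵢ/kT) = 5·e^(−0) + 6·e^(−1.64642) = 5.00000 + 1.15643 = 6.15643.
⟨E⟩ = Σ Eᵢ gᵢe^(−Eᵢ/kT) / Z = (0·5.00000 + 0.122·1.15643) / 6.15643 = 0.02292 eV.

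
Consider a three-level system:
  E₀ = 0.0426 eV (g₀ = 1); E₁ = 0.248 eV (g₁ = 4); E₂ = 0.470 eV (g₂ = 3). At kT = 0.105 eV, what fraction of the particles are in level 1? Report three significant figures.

Eᵢ/kT = 0.40571, 2.3619, 4.4762.
Z = Σ gᵢe^(−Eᵢ/kT) = 1·e^(−0.40571) + 4·e^(−2.3619) + 3·e^(−4.4762) = 0.66650 + 0.37696 + 0.034130 = 1.0776.
P₁ = g₁ e^(−E₁/kT) / Z = 0.37696/1.0776 = 0.350.

0.350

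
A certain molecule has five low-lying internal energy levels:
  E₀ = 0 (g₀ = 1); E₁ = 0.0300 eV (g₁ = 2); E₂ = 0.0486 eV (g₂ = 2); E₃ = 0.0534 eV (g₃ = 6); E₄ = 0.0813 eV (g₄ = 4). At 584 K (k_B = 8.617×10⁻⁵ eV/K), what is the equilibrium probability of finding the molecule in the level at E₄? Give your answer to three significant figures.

0.139

k_BT = 8.617×10⁻⁵ × 584 K = 0.050323 eV.
Eᵢ/kT = 0, 0.59615, 0.96576, 1.0611, 1.6156.
Z = Σ gᵢe^(−Eᵢ/kT) = 1·e^(−0) + 2·e^(−0.59615) + 2·e^(−0.96576) + 6·e^(−1.0611) + 4·e^(−1.6156) = 1.0000 + 1.1019 + 0.76139 + 2.0764 + 0.79509 = 5.7348.
P₄ = g₄ e^(−E₄/kT) / Z = 0.79509/5.7348 = 0.139.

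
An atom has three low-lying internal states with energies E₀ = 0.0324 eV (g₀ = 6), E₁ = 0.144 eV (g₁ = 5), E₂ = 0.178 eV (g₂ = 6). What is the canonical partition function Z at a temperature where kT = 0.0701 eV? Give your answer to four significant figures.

Z = 4.894

Eᵢ/kT = 0.462197, 2.05421, 2.53923.
Z = Σ gᵢe^(−Eᵢ/kT) = 6·e^(−0.462197) + 5·e^(−2.05421) + 6·e^(−2.53923) = 3.77939 + 0.640970 + 0.473563 = 4.89392.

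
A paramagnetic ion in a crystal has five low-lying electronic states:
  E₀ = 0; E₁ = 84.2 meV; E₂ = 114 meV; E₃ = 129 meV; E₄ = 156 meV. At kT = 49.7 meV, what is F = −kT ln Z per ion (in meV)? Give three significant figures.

-16.8 meV

Eᵢ/kT = 0, 1.6942, 2.2938, 2.5956, 3.1388.
Z = Σ e^(−Eᵢ/kT) = e^(−0) + e^(−1.6942) + e^(−2.2938) + e^(−2.5956) + e^(−3.1388) = 1.0000 + 0.18375 + 0.10088 + 0.074601 + 0.043335 = 1.4026.
F = −kT ln Z = −49.7 × ln(1.4026) = −49.7 × 0.33833 = -16.8 meV.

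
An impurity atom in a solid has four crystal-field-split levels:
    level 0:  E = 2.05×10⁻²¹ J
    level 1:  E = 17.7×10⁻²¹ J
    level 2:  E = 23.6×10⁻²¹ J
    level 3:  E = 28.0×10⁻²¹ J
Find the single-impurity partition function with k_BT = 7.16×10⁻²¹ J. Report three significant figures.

Z = 0.892

Eᵢ/kT = 0.28631, 2.4721, 3.2961, 3.9106.
Z = Σ e^(−Eᵢ/kT) = e^(−0.28631) + e^(−2.4721) + e^(−3.2961) + e^(−3.9106) = 0.75103 + 0.084407 + 0.037027 + 0.020028 = 0.89249.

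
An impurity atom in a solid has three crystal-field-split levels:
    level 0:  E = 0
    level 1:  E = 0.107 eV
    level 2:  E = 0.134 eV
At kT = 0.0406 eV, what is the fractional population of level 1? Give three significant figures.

0.0647

Eᵢ/kT = 0, 2.6355, 3.3005.
Z = Σ e^(−Eᵢ/kT) = e^(−0) + e^(−2.6355) + e^(−3.3005) = 1.0000 + 0.071683 + 0.036865 = 1.1085.
P₁ = e^(−E₁/kT) / Z = 0.071683/1.1085 = 0.0647.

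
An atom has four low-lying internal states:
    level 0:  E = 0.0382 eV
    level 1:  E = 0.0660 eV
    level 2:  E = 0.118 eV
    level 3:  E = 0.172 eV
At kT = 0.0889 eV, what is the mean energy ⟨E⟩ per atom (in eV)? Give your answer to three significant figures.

Eᵢ/kT = 0.42970, 0.74241, 1.3273, 1.9348.
Z = Σ e^(−Eᵢ/kT) = e^(−0.42970) + e^(−0.74241) + e^(−1.3273) + e^(−1.9348) = 0.65070 + 0.47597 + 0.26519 + 0.14445 = 1.5363.
⟨E⟩ = Σ Eᵢ e^(−Eᵢ/kT) / Z = (0.0382·0.65070 + 0.0660·0.47597 + 0.118·0.26519 + 0.172·0.14445) / 1.5363 = 0.0732 eV.

0.0732 eV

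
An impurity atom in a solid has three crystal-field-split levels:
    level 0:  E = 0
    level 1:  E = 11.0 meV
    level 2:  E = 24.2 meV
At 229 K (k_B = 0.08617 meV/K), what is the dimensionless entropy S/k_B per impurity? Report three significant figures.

k_BT = 0.08617 × 229 K = 19.733 meV.
Eᵢ/kT = 0, 0.55744, 1.2264.
Z = Σ e^(−Eᵢ/kT) = e^(−0) + e^(−0.55744) + e^(−1.2264) = 1.0000 + 0.57267 + 0.29335 = 1.8660.
⟨E⟩ = Σ EᵢPᵢ = 7.1803 meV.
S/k_B = ln Z + ⟨E⟩/kT = ln(1.8660) + 7.1803/19.733 = 0.62380 + 0.36387 = 0.988.

0.988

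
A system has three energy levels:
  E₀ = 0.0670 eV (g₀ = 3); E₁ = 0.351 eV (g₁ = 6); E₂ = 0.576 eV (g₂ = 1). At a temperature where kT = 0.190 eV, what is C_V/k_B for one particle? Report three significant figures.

0.545

Eᵢ/kT = 0.35263, 1.8474, 3.0316.
Z = Σ gᵢe^(−Eᵢ/kT) = 3·e^(−0.35263) + 6·e^(−1.8474) + 1·e^(−3.0316) = 2.1085 + 0.94588 + 0.048238 = 3.1026.
⟨E⟩ = 0.16150 eV, ⟨E²⟩ = 0.045769 eV².
C_V/k_B = (⟨E²⟩ − ⟨E⟩²)/(kT)² = (0.045769 − 0.026082)/0.036100 = 0.545.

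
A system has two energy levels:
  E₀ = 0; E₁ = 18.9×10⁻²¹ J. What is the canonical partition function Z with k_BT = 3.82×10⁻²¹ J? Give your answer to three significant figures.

Z = 1.01

Eᵢ/kT = 0, 4.9476.
Z = Σ e^(−Eᵢ/kT) = e^(−0) + e^(−4.9476) = 1.0000 + 0.0071004 = 1.0071.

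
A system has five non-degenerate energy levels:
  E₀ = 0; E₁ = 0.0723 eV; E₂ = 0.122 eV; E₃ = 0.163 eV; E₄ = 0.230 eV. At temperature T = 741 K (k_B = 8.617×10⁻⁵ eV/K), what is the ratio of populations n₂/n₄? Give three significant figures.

5.43

k_BT = 8.617×10⁻⁵ × 741 K = 0.063852 eV.
n₂/n₄ = exp[−(E₂−E₄)/kT] = exp(−(-0.108 eV)/(0.063852 eV)) = exp(1.6914) = 5.43.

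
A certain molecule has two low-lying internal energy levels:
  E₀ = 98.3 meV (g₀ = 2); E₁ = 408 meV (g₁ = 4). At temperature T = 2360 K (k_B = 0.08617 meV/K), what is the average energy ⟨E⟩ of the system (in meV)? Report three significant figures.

k_BT = 0.08617 × 2360 K = 203.36 meV.
Eᵢ/kT = 0.48338, 2.0063.
Z = Σ gᵢe^(−Eᵢ/kT) = 2·e^(−0.48338) + 4·e^(−2.0063) = 1.2334 + 0.53794 = 1.7713.
⟨E⟩ = Σ Eᵢ gᵢe^(−Eᵢ/kT) / Z = (98.3·1.2334 + 408·0.53794) / 1.7713 = 192 meV.

192 meV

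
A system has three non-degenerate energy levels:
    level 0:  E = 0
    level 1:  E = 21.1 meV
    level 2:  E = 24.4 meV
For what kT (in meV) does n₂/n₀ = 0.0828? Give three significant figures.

n₂/n₀ = exp[−(E₂−E₀)/kT] = 0.0828.
⇒ (E₂−E₀)/kT = ln(1/0.0828) = ln(12.077) = 2.4913.
kT = 24.4 meV / 2.4913 = 9.79 meV.

9.79 meV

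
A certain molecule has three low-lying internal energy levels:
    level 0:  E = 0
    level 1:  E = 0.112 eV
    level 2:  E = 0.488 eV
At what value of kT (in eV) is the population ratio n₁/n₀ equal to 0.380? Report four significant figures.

n₁/n₀ = exp[−(E₁−E₀)/kT] = 0.380.
⇒ (E₁−E₀)/kT = ln(1/0.380) = ln(2.63158) = 0.967584.
kT = 0.112 eV / 0.967584 = 0.1158 eV.

0.1158 eV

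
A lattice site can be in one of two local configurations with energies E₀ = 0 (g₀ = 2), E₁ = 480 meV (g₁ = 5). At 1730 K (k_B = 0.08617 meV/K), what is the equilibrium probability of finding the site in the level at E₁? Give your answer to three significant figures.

k_BT = 0.08617 × 1730 K = 149.07 meV.
Eᵢ/kT = 0, 3.2200.
Z = Σ gᵢe^(−Eᵢ/kT) = 2·e^(−0) + 5·e^(−3.2200) = 2.0000 + 0.19978 = 2.1998.
P₁ = g₁ e^(−E₁/kT) / Z = 0.19978/2.1998 = 0.0908.

0.0908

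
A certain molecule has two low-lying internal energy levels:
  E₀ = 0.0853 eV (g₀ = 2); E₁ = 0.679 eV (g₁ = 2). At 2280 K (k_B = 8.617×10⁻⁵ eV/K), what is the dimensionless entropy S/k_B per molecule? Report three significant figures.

k_BT = 8.617×10⁻⁵ × 2280 K = 0.19647 eV.
Eᵢ/kT = 0.43416, 3.4560.
Z = Σ gᵢe^(−Eᵢ/kT) = 2·e^(−0.43416) + 2·e^(−3.4560) = 1.2956 + 0.063111 = 1.3587.
⟨E⟩ = Σ EᵢPᵢ = 0.11288 eV.
S/k_B = ln Z + ⟨E⟩/kT = ln(1.3587) + 0.11288/0.19647 = 0.30653 + 0.57454 = 0.881.

0.881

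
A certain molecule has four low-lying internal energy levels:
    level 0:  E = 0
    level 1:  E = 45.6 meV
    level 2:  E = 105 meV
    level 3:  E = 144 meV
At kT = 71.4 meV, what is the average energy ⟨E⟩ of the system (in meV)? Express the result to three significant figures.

35.6 meV

Eᵢ/kT = 0, 0.63866, 1.4706, 2.0168.
Z = Σ e^(−Eᵢ/kT) = e^(−0) + e^(−0.63866) + e^(−1.4706) + e^(−2.0168) = 1.0000 + 0.52800 + 0.22979 + 0.13308 = 1.8909.
⟨E⟩ = Σ Eᵢ e^(−Eᵢ/kT) / Z = (0·1.0000 + 45.6·0.52800 + 105·0.22979 + 144·0.13308) / 1.8909 = 35.6 meV.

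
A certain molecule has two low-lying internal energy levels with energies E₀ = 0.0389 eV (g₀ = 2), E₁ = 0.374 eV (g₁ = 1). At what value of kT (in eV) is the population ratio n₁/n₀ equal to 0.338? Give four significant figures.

0.8558 eV

n₁/n₀ = (g₁/g₀) exp[−(E₁−E₀)/kT] = 0.338.
⇒ (E₁−E₀)/kT = ln((1/2)/0.338) = ln(1.47929) = 0.391562.
kT = 0.3351 eV / 0.391562 = 0.8558 eV.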